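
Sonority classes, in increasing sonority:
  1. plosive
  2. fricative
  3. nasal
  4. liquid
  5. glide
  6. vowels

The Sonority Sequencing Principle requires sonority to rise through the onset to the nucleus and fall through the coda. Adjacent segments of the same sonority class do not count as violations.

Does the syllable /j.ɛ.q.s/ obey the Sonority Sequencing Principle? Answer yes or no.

no

Onset: /j/ is a glide (sonority 5); then the nucleus /ɛ/ (sonority 6).
Onset profile 5-6 — rises to the nucleus.
Coda: /q/ is a plosive (sonority 1), /s/ is a fricative (sonority 2).
Coda profile 6-1-2 — does not fall throughout.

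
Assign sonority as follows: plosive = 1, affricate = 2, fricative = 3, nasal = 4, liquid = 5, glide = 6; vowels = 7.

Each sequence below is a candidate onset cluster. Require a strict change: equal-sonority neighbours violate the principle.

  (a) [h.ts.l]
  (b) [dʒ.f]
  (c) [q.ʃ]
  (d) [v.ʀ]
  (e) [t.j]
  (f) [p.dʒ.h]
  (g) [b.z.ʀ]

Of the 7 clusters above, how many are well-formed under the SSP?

(a) 3-2-5 → violates
(b) 2-3 → obeys
(c) 1-3 → obeys
(d) 3-5 → obeys
(e) 1-6 → obeys
(f) 1-2-3 → obeys
(g) 1-3-5 → obeys

6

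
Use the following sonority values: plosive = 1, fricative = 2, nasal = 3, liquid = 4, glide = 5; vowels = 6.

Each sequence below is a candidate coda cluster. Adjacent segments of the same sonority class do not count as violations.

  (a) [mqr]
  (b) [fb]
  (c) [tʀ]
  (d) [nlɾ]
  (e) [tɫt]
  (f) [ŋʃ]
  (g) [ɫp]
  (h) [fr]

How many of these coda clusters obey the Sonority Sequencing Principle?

(a) 3-1-4 → violates
(b) 2-1 → obeys
(c) 1-4 → violates
(d) 3-4-4 → violates
(e) 1-4-1 → violates
(f) 3-2 → obeys
(g) 4-1 → obeys
(h) 2-4 → violates

3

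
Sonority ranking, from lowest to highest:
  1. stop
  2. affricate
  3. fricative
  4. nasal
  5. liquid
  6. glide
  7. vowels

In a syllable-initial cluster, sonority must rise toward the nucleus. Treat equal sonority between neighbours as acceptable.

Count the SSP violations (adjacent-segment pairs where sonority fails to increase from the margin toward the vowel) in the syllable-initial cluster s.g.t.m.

/s/ is a fricative (sonority 3).
/g/ is a stop (sonority 1).
/t/ is a stop (sonority 1).
/m/ is a nasal (sonority 4).
/s/→/g/: 3→1 (does not rise) — violation.
/g/→/t/: 1→1 (plateau, allowed) — ok.
/t/→/m/: 1→4 (rises) — ok.

1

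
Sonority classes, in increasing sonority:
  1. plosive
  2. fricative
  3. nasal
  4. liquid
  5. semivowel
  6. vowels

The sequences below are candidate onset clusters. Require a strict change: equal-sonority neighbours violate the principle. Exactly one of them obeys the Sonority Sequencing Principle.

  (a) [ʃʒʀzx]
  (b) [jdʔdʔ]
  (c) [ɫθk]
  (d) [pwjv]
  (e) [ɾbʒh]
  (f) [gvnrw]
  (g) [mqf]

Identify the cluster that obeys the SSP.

f

(a) sonority 2-2-4-2-2: ill-formed.
(b) sonority 5-1-1-1-1: ill-formed.
(c) sonority 4-2-1: ill-formed.
(d) sonority 1-5-5-2: ill-formed.
(e) sonority 4-1-2-2: ill-formed.
(f) sonority 1-2-3-4-5: well-formed.
(g) sonority 3-1-2: ill-formed.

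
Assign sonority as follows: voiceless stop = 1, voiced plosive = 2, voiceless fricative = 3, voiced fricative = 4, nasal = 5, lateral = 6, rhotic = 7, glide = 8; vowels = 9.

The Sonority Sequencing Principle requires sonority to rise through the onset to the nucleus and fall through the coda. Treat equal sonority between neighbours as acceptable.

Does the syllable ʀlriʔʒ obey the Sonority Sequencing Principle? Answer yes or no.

Onset: /ʀ/ is a rhotic (sonority 7), /l/ is a lateral (sonority 6), /r/ is a rhotic (sonority 7); then the nucleus /i/ (sonority 9).
Onset profile 7-6-7-9 — does not rise throughout.
Coda: /ʔ/ is a voiceless stop (sonority 1), /ʒ/ is a voiced fricative (sonority 4).
Coda profile 9-1-4 — does not fall throughout.

no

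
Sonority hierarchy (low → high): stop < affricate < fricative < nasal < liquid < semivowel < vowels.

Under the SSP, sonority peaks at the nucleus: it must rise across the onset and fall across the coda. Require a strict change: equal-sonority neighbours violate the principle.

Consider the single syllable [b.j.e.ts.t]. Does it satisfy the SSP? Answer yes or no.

yes

Onset: /b/ is a stop (sonority 1), /j/ is a semivowel (sonority 6); then the nucleus /e/ (sonority 7).
Onset profile 1-6-7 — rises to the nucleus.
Coda: /ts/ is an affricate (sonority 2), /t/ is a stop (sonority 1).
Coda profile 7-2-1 — falls from the nucleus.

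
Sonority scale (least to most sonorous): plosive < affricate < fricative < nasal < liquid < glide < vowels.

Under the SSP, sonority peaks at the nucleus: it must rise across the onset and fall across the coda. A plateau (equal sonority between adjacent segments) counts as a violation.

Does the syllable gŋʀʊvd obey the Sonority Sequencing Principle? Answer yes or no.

Onset: /g/ is a plosive (sonority 1), /ŋ/ is a nasal (sonority 4), /ʀ/ is a liquid (sonority 5); then the nucleus /ʊ/ (sonority 7).
Onset profile 1-4-5-7 — rises to the nucleus.
Coda: /v/ is a fricative (sonority 3), /d/ is a plosive (sonority 1).
Coda profile 7-3-1 — falls from the nucleus.

yes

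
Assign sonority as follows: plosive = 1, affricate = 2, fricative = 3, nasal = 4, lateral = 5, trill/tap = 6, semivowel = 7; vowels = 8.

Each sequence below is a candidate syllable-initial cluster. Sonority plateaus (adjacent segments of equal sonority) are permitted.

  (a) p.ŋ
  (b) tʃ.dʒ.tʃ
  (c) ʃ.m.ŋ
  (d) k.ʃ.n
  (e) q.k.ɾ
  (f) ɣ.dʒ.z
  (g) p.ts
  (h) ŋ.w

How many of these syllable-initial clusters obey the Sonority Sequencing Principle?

(a) sonority 1-4: well-formed.
(b) sonority 2-2-2: well-formed.
(c) sonority 3-4-4: well-formed.
(d) sonority 1-3-4: well-formed.
(e) sonority 1-1-6: well-formed.
(f) sonority 3-2-3: ill-formed.
(g) sonority 1-2: well-formed.
(h) sonority 4-7: well-formed.

7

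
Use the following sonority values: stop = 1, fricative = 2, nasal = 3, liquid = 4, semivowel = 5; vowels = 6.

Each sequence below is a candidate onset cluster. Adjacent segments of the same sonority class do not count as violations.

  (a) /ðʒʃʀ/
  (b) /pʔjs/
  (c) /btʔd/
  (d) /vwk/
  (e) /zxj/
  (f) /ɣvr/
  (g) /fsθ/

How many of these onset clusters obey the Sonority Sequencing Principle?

5

(a) sonority 2-2-2-4: well-formed.
(b) sonority 1-1-5-2: ill-formed.
(c) sonority 1-1-1-1: well-formed.
(d) sonority 2-5-1: ill-formed.
(e) sonority 2-2-5: well-formed.
(f) sonority 2-2-4: well-formed.
(g) sonority 2-2-2: well-formed.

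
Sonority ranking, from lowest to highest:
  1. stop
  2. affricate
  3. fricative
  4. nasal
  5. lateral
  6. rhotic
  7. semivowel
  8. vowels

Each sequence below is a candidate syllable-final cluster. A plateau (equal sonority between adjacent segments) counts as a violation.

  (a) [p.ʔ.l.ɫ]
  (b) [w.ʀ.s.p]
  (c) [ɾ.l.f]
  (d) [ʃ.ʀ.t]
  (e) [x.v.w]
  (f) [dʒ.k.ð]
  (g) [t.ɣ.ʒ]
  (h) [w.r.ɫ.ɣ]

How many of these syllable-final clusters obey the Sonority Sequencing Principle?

3

(a) [p.ʔ.l.ɫ]: profile 1-1-5-5 — violates.
(b) [w.ʀ.s.p]: profile 7-6-3-1 — obeys.
(c) [ɾ.l.f]: profile 6-5-3 — obeys.
(d) [ʃ.ʀ.t]: profile 3-6-1 — violates.
(e) [x.v.w]: profile 3-3-7 — violates.
(f) [dʒ.k.ð]: profile 2-1-3 — violates.
(g) [t.ɣ.ʒ]: profile 1-3-3 — violates.
(h) [w.r.ɫ.ɣ]: profile 7-6-5-3 — obeys.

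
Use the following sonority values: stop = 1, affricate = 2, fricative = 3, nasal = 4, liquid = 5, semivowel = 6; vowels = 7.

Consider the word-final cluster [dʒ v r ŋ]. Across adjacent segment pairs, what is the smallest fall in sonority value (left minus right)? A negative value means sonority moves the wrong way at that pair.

-2

/dʒ/: affricate = 2.
/v/: fricative = 3.
/r/: liquid = 5.
/ŋ/: nasal = 4.
/dʒ/→/v/: change -1.
/v/→/r/: change -2.
/r/→/ŋ/: change +1.
Minimum = -2.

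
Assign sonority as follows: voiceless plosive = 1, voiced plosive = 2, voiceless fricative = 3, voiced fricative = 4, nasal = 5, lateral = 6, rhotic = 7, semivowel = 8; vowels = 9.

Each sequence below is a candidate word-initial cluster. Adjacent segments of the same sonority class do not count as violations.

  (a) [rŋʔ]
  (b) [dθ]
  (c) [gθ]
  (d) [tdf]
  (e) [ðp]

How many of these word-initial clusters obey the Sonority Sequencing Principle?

3

(a) [rŋʔ]: profile 7-5-1 — violates.
(b) [dθ]: profile 2-3 — obeys.
(c) [gθ]: profile 2-3 — obeys.
(d) [tdf]: profile 1-2-3 — obeys.
(e) [ðp]: profile 4-1 — violates.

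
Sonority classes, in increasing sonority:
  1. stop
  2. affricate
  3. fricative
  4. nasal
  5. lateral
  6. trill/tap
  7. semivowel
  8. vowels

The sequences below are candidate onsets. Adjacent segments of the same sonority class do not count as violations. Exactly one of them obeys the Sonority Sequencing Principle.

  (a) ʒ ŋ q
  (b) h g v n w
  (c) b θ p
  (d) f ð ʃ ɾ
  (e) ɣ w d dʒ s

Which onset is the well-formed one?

d

(a) ʒ ŋ q: profile 3-4-1 — violates.
(b) h g v n w: profile 3-1-3-4-7 — violates.
(c) b θ p: profile 1-3-1 — violates.
(d) f ð ʃ ɾ: profile 3-3-3-6 — obeys.
(e) ɣ w d dʒ s: profile 3-7-1-2-3 — violates.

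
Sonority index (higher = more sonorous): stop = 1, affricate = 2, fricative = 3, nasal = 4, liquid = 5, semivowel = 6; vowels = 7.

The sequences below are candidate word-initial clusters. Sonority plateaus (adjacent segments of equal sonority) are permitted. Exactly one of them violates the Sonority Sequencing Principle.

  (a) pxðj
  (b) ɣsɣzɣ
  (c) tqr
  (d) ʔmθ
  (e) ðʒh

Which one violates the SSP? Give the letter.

d

(a) pxðj: profile 1-3-3-6 — obeys.
(b) ɣsɣzɣ: profile 3-3-3-3-3 — obeys.
(c) tqr: profile 1-1-5 — obeys.
(d) ʔmθ: profile 1-4-3 — violates.
(e) ðʒh: profile 3-3-3 — obeys.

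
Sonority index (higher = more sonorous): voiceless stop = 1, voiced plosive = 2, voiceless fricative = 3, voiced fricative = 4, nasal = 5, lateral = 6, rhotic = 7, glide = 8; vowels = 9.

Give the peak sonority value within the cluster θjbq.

8

/θ/ — voiceless fricative, sonority 3.
/j/ — glide, sonority 8.
/b/ — voiced plosive, sonority 2.
/q/ — voiceless stop, sonority 1.
The maximum is 8.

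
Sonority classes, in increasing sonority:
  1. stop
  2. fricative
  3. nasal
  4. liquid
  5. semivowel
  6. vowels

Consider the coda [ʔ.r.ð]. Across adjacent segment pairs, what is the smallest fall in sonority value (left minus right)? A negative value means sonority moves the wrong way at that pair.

-3

/ʔ/ is a stop (sonority 1).
/r/ is a liquid (sonority 4).
/ð/ is a fricative (sonority 2).
/ʔ/→/r/: change -3.
/r/→/ð/: change +2.
Minimum = -3.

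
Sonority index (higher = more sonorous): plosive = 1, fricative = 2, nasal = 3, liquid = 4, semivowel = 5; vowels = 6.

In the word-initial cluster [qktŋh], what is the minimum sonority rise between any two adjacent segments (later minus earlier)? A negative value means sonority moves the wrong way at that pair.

/q/ is a plosive (sonority 1).
/k/ is a plosive (sonority 1).
/t/ is a plosive (sonority 1).
/ŋ/ is a nasal (sonority 3).
/h/ is a fricative (sonority 2).
/q/→/k/: change +0.
/k/→/t/: change +0.
/t/→/ŋ/: change +2.
/ŋ/→/h/: change -1.
Minimum = -1.

-1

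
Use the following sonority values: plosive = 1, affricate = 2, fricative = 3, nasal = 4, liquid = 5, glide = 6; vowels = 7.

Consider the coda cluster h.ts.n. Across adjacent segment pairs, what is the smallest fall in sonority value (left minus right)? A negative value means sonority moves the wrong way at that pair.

/h/: fricative = 3.
/ts/: affricate = 2.
/n/: nasal = 4.
/h/→/ts/: change +1.
/ts/→/n/: change -2.
Minimum = -2.

-2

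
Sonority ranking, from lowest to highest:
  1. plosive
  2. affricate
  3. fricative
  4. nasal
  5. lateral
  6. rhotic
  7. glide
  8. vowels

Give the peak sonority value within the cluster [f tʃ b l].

5

/f/: fricative = 3.
/tʃ/: affricate = 2.
/b/: plosive = 1.
/l/: lateral = 5.
The maximum is 5.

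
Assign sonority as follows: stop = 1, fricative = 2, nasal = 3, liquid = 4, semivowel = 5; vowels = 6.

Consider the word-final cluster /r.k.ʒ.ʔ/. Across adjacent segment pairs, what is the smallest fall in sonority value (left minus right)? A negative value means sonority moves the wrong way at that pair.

/r/: liquid = 4.
/k/: stop = 1.
/ʒ/: fricative = 2.
/ʔ/: stop = 1.
/r/→/k/: change +3.
/k/→/ʒ/: change -1.
/ʒ/→/ʔ/: change +1.
Minimum = -1.

-1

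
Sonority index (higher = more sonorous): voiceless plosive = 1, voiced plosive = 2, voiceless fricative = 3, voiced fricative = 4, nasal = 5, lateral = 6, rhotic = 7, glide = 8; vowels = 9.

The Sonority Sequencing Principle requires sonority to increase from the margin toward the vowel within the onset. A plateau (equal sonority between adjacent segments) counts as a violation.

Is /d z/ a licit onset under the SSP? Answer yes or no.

/d/ is a voiced plosive (sonority 2).
/z/ is a voiced fricative (sonority 4).
The profile 2-4 strictly rises, so the onset satisfies the SSP.

yes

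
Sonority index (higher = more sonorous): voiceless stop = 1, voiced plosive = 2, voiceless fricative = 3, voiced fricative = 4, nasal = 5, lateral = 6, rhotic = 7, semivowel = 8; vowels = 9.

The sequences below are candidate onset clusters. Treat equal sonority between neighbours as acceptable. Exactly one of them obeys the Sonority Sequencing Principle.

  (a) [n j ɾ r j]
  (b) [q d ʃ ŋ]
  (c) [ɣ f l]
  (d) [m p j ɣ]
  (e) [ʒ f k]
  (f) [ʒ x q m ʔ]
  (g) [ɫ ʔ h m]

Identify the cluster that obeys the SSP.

(a) sonority 5-8-7-7-8: ill-formed.
(b) sonority 1-2-3-5: well-formed.
(c) sonority 4-3-6: ill-formed.
(d) sonority 5-1-8-4: ill-formed.
(e) sonority 4-3-1: ill-formed.
(f) sonority 4-3-1-5-1: ill-formed.
(g) sonority 6-1-3-5: ill-formed.

b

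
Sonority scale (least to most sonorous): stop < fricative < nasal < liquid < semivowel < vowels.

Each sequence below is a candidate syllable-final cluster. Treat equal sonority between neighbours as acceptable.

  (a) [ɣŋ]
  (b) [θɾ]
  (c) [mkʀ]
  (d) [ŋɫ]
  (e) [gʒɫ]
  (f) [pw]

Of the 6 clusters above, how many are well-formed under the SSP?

(a) [ɣŋ]: profile 2-3 — violates.
(b) [θɾ]: profile 2-4 — violates.
(c) [mkʀ]: profile 3-1-4 — violates.
(d) [ŋɫ]: profile 3-4 — violates.
(e) [gʒɫ]: profile 1-2-4 — violates.
(f) [pw]: profile 1-5 — violates.

0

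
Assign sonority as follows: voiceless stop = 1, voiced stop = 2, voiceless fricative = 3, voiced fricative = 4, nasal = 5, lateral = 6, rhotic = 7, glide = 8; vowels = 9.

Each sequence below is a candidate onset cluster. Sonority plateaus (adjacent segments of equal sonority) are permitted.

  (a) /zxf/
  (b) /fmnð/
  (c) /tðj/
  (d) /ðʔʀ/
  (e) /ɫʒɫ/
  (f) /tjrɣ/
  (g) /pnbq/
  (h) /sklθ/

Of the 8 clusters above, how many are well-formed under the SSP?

1

(a) /zxf/: profile 4-3-3 — violates.
(b) /fmnð/: profile 3-5-5-4 — violates.
(c) /tðj/: profile 1-4-8 — obeys.
(d) /ðʔʀ/: profile 4-1-7 — violates.
(e) /ɫʒɫ/: profile 6-4-6 — violates.
(f) /tjrɣ/: profile 1-8-7-4 — violates.
(g) /pnbq/: profile 1-5-2-1 — violates.
(h) /sklθ/: profile 3-1-6-3 — violates.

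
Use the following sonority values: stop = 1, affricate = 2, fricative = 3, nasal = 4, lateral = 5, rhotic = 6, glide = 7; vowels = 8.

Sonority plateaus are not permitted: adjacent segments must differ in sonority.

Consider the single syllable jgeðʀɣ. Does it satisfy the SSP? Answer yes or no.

Onset: /j/ is a glide (sonority 7), /g/ is a stop (sonority 1); then the nucleus /e/ (sonority 8).
Onset profile 7-1-8 — does not strictly rise throughout.
Coda: /ð/ is a fricative (sonority 3), /ʀ/ is a rhotic (sonority 6), /ɣ/ is a fricative (sonority 3).
Coda profile 8-3-6-3 — does not strictly fall throughout.

no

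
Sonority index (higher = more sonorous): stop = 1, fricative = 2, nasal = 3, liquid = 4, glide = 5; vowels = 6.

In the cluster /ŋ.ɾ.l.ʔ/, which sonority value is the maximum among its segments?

4

/ŋ/ — nasal, sonority 3.
/ɾ/ — liquid, sonority 4.
/l/ — liquid, sonority 4.
/ʔ/ — stop, sonority 1.
The maximum is 4.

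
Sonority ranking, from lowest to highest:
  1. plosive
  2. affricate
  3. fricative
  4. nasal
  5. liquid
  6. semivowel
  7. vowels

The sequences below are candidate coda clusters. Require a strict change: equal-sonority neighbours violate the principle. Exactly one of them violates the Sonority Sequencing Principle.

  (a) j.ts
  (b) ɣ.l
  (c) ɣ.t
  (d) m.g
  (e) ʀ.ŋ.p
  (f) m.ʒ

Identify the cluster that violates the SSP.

b

(a) j.ts: profile 6-2 — obeys.
(b) ɣ.l: profile 3-5 — violates.
(c) ɣ.t: profile 3-1 — obeys.
(d) m.g: profile 4-1 — obeys.
(e) ʀ.ŋ.p: profile 5-4-1 — obeys.
(f) m.ʒ: profile 4-3 — obeys.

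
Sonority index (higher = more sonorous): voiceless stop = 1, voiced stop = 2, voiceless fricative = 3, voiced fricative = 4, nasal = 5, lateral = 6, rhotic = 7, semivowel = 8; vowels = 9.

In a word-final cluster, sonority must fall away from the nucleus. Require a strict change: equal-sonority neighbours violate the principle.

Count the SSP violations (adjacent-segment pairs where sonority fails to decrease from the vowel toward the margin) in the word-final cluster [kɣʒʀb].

3

/k/: voiceless stop = 1.
/ɣ/: voiced fricative = 4.
/ʒ/: voiced fricative = 4.
/ʀ/: rhotic = 7.
/b/: voiced stop = 2.
/k/→/ɣ/: 1→4 (does not fall) — violation.
/ɣ/→/ʒ/: 4→4 (plateau) — violation.
/ʒ/→/ʀ/: 4→7 (does not fall) — violation.
/ʀ/→/b/: 7→2 (falls) — ok.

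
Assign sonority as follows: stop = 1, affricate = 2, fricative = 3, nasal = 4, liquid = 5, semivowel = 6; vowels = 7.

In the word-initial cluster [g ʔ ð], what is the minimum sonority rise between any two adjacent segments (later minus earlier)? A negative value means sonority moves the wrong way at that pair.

0

/g/ — stop, sonority 1.
/ʔ/ — stop, sonority 1.
/ð/ — fricative, sonority 3.
/g/→/ʔ/: change +0.
/ʔ/→/ð/: change +2.
Minimum = 0.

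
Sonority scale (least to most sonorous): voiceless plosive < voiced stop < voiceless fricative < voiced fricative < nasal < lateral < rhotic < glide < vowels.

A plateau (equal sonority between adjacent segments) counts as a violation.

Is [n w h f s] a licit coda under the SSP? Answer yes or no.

no

/n/ — nasal, sonority 5.
/w/ — glide, sonority 8.
/h/ — voiceless fricative, sonority 3.
/f/ — voiceless fricative, sonority 3.
/s/ — voiceless fricative, sonority 3.
The profile is 5-8-3-3-3. Between /n/ (5) and /w/ (8) sonority does not fall, so the cluster violates the SSP.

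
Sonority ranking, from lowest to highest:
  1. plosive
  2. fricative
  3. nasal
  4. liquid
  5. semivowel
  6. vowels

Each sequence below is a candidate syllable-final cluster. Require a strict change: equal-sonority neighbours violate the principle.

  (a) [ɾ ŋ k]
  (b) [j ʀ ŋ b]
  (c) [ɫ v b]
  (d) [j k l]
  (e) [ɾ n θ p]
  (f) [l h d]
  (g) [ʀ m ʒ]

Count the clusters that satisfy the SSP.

6

(a) [ɾ ŋ k]: profile 4-3-1 — obeys.
(b) [j ʀ ŋ b]: profile 5-4-3-1 — obeys.
(c) [ɫ v b]: profile 4-2-1 — obeys.
(d) [j k l]: profile 5-1-4 — violates.
(e) [ɾ n θ p]: profile 4-3-2-1 — obeys.
(f) [l h d]: profile 4-2-1 — obeys.
(g) [ʀ m ʒ]: profile 4-3-2 — obeys.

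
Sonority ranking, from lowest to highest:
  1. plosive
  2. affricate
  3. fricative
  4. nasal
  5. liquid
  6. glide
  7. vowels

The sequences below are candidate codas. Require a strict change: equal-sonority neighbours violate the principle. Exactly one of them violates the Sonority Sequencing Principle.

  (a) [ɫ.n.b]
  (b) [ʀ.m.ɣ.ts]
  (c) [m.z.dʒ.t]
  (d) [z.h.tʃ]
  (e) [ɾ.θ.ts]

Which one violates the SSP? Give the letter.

d

(a) [ɫ.n.b]: profile 5-4-1 — obeys.
(b) [ʀ.m.ɣ.ts]: profile 5-4-3-2 — obeys.
(c) [m.z.dʒ.t]: profile 4-3-2-1 — obeys.
(d) [z.h.tʃ]: profile 3-3-2 — violates.
(e) [ɾ.θ.ts]: profile 5-3-2 — obeys.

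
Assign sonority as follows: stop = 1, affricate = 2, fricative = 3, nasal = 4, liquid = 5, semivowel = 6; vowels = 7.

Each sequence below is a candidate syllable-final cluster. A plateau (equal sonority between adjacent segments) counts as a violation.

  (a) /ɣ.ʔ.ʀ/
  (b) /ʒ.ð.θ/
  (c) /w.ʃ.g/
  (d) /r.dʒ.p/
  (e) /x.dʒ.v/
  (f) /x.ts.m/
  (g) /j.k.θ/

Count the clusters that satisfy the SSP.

2

(a) /ɣ.ʔ.ʀ/: profile 3-1-5 — violates.
(b) /ʒ.ð.θ/: profile 3-3-3 — violates.
(c) /w.ʃ.g/: profile 6-3-1 — obeys.
(d) /r.dʒ.p/: profile 5-2-1 — obeys.
(e) /x.dʒ.v/: profile 3-2-3 — violates.
(f) /x.ts.m/: profile 3-2-4 — violates.
(g) /j.k.θ/: profile 6-1-3 — violates.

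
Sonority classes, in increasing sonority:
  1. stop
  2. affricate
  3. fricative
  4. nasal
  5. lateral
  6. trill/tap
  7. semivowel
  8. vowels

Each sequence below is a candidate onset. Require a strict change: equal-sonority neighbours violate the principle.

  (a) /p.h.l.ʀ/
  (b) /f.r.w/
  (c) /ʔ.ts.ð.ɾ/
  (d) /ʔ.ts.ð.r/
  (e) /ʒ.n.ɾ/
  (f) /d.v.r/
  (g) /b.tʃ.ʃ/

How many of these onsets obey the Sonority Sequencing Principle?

7

(a) 1-3-5-6 → obeys
(b) 3-6-7 → obeys
(c) 1-2-3-6 → obeys
(d) 1-2-3-6 → obeys
(e) 3-4-6 → obeys
(f) 1-3-6 → obeys
(g) 1-2-3 → obeys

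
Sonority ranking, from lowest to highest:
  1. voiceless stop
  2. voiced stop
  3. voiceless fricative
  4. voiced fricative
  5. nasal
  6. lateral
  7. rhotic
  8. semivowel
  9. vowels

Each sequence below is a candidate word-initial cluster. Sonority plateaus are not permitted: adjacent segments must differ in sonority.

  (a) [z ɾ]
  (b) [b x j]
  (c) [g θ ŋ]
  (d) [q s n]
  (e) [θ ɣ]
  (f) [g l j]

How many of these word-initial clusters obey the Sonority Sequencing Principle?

(a) sonority 4-7: well-formed.
(b) sonority 2-3-8: well-formed.
(c) sonority 2-3-5: well-formed.
(d) sonority 1-3-5: well-formed.
(e) sonority 3-4: well-formed.
(f) sonority 2-6-8: well-formed.

6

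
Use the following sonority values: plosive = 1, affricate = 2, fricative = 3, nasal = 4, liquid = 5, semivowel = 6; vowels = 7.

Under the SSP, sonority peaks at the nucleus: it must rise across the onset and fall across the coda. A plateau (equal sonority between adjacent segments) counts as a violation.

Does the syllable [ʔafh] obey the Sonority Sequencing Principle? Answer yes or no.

Onset: /ʔ/ is a plosive (sonority 1); then the nucleus /a/ (sonority 7).
Onset profile 1-7 — rises to the nucleus.
Coda: /f/ is a fricative (sonority 3), /h/ is a fricative (sonority 3).
Coda profile 7-3-3 — does not strictly fall throughout.

no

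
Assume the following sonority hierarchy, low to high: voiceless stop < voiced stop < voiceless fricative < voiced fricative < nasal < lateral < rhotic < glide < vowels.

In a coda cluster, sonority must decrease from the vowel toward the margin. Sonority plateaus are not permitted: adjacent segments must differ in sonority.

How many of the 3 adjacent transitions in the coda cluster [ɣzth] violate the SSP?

2

/ɣ/ is a voiced fricative (sonority 4).
/z/ is a voiced fricative (sonority 4).
/t/ is a voiceless stop (sonority 1).
/h/ is a voiceless fricative (sonority 3).
/ɣ/→/z/: 4→4 (plateau) — violation.
/z/→/t/: 4→1 (falls) — ok.
/t/→/h/: 1→3 (does not fall) — violation.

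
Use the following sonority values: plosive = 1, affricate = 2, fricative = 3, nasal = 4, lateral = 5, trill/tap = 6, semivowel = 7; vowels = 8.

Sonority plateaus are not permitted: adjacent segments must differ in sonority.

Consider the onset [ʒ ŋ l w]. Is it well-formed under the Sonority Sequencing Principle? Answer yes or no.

yes

/ʒ/: fricative = 3.
/ŋ/: nasal = 4.
/l/: lateral = 5.
/w/: semivowel = 7.
The profile 3-4-5-7 strictly rises, so the onset satisfies the SSP.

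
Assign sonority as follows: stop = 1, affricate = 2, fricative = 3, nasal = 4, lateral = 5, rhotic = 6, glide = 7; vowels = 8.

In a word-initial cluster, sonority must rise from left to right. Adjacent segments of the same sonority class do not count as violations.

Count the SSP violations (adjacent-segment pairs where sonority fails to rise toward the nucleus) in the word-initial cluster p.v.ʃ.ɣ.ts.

1

/p/ is a stop (sonority 1).
/v/ is a fricative (sonority 3).
/ʃ/ is a fricative (sonority 3).
/ɣ/ is a fricative (sonority 3).
/ts/ is an affricate (sonority 2).
/p/→/v/: 1→3 (rises) — ok.
/v/→/ʃ/: 3→3 (plateau, allowed) — ok.
/ʃ/→/ɣ/: 3→3 (plateau, allowed) — ok.
/ɣ/→/ts/: 3→2 (does not rise) — violation.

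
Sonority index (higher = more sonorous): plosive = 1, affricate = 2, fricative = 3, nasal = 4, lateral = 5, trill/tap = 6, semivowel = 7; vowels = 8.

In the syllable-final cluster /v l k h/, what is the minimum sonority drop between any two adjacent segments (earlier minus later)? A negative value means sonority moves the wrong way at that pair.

/v/ — fricative, sonority 3.
/l/ — lateral, sonority 5.
/k/ — plosive, sonority 1.
/h/ — fricative, sonority 3.
/v/→/l/: change -2.
/l/→/k/: change +4.
/k/→/h/: change -2.
Minimum = -2.

-2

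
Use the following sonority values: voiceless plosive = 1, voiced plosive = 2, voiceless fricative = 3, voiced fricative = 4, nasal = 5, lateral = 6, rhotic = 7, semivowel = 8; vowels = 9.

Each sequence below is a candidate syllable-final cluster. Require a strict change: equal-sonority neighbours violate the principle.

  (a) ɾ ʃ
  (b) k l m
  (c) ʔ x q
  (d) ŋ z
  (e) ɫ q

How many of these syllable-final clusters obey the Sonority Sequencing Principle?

3

(a) sonority 7-3: well-formed.
(b) sonority 1-6-5: ill-formed.
(c) sonority 1-3-1: ill-formed.
(d) sonority 5-4: well-formed.
(e) sonority 6-1: well-formed.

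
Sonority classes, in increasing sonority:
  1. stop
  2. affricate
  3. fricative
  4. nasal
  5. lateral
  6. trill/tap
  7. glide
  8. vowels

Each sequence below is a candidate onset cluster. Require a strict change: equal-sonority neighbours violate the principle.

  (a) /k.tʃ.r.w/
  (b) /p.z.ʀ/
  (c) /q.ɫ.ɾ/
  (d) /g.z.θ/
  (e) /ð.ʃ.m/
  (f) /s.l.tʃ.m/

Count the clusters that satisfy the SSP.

(a) /k.tʃ.r.w/: profile 1-2-6-7 — obeys.
(b) /p.z.ʀ/: profile 1-3-6 — obeys.
(c) /q.ɫ.ɾ/: profile 1-5-6 — obeys.
(d) /g.z.θ/: profile 1-3-3 — violates.
(e) /ð.ʃ.m/: profile 3-3-4 — violates.
(f) /s.l.tʃ.m/: profile 3-5-2-4 — violates.

3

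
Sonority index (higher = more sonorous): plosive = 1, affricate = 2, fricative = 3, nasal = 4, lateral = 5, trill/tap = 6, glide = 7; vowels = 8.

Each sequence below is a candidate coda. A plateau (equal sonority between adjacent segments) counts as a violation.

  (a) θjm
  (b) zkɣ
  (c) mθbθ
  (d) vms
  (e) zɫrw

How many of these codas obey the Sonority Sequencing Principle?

0

(a) 3-7-4 → violates
(b) 3-1-3 → violates
(c) 4-3-1-3 → violates
(d) 3-4-3 → violates
(e) 3-5-6-7 → violates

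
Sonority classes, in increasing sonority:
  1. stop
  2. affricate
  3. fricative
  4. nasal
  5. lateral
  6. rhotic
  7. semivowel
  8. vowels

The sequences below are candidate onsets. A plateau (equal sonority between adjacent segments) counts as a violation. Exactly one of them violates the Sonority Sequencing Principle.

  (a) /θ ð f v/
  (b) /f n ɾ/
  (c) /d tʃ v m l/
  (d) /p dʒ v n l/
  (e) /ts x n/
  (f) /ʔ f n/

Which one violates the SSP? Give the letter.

(a) /θ ð f v/: profile 3-3-3-3 — violates.
(b) /f n ɾ/: profile 3-4-6 — obeys.
(c) /d tʃ v m l/: profile 1-2-3-4-5 — obeys.
(d) /p dʒ v n l/: profile 1-2-3-4-5 — obeys.
(e) /ts x n/: profile 2-3-4 — obeys.
(f) /ʔ f n/: profile 1-3-4 — obeys.

a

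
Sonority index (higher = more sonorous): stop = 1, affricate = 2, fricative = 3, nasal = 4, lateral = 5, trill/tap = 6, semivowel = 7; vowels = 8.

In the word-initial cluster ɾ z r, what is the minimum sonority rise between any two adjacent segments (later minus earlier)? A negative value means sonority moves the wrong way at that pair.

/ɾ/ — trill/tap, sonority 6.
/z/ — fricative, sonority 3.
/r/ — trill/tap, sonority 6.
/ɾ/→/z/: change -3.
/z/→/r/: change +3.
Minimum = -3.

-3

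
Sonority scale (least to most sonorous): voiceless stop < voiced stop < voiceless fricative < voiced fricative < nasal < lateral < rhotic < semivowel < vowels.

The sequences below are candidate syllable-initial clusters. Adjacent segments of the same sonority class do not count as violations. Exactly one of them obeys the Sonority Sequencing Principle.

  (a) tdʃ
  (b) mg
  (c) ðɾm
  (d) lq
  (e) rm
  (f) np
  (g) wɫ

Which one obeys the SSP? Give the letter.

(a) sonority 1-2-3: well-formed.
(b) sonority 5-2: ill-formed.
(c) sonority 4-7-5: ill-formed.
(d) sonority 6-1: ill-formed.
(e) sonority 7-5: ill-formed.
(f) sonority 5-1: ill-formed.
(g) sonority 8-6: ill-formed.

a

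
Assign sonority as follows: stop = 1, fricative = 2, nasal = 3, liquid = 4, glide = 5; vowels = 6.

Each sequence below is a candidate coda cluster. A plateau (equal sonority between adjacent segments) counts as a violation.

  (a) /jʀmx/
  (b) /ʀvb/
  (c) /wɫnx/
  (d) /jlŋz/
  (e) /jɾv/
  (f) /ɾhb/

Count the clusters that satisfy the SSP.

6

(a) /jʀmx/: profile 5-4-3-2 — obeys.
(b) /ʀvb/: profile 4-2-1 — obeys.
(c) /wɫnx/: profile 5-4-3-2 — obeys.
(d) /jlŋz/: profile 5-4-3-2 — obeys.
(e) /jɾv/: profile 5-4-2 — obeys.
(f) /ɾhb/: profile 4-2-1 — obeys.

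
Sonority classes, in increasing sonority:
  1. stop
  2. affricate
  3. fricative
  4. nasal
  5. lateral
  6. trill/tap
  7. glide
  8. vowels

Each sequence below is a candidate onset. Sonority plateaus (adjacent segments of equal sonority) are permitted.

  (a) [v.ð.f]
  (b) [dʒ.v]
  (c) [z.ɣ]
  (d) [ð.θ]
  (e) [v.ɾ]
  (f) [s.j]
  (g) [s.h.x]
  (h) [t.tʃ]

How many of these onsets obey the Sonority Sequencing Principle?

(a) [v.ð.f]: profile 3-3-3 — obeys.
(b) [dʒ.v]: profile 2-3 — obeys.
(c) [z.ɣ]: profile 3-3 — obeys.
(d) [ð.θ]: profile 3-3 — obeys.
(e) [v.ɾ]: profile 3-6 — obeys.
(f) [s.j]: profile 3-7 — obeys.
(g) [s.h.x]: profile 3-3-3 — obeys.
(h) [t.tʃ]: profile 1-2 — obeys.

8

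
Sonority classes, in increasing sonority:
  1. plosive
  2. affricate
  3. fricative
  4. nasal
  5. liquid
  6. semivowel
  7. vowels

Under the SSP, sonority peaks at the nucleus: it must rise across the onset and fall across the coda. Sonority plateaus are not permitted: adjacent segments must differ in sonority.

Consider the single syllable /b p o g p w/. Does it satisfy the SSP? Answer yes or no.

Onset: /b/ is a plosive (sonority 1), /p/ is a plosive (sonority 1); then the nucleus /o/ (sonority 7).
Onset profile 1-1-7 — does not strictly rise throughout.
Coda: /g/ is a plosive (sonority 1), /p/ is a plosive (sonority 1), /w/ is a semivowel (sonority 6).
Coda profile 7-1-1-6 — does not strictly fall throughout.

no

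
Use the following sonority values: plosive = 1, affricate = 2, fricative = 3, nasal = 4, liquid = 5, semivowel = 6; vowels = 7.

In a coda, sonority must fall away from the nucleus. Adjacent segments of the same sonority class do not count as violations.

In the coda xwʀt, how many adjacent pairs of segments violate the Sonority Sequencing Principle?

1

/x/: fricative = 3.
/w/: semivowel = 6.
/ʀ/: liquid = 5.
/t/: plosive = 1.
/x/→/w/: 3→6 (does not fall) — violation.
/w/→/ʀ/: 6→5 (falls) — ok.
/ʀ/→/t/: 5→1 (falls) — ok.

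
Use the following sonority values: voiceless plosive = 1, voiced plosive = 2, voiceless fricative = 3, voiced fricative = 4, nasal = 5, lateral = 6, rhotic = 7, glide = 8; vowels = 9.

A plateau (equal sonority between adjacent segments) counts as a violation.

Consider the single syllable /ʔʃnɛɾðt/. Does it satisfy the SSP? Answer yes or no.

Onset: /ʔ/ is a voiceless plosive (sonority 1), /ʃ/ is a voiceless fricative (sonority 3), /n/ is a nasal (sonority 5); then the nucleus /ɛ/ (sonority 9).
Onset profile 1-3-5-9 — rises to the nucleus.
Coda: /ɾ/ is a rhotic (sonority 7), /ð/ is a voiced fricative (sonority 4), /t/ is a voiceless plosive (sonority 1).
Coda profile 9-7-4-1 — falls from the nucleus.

yes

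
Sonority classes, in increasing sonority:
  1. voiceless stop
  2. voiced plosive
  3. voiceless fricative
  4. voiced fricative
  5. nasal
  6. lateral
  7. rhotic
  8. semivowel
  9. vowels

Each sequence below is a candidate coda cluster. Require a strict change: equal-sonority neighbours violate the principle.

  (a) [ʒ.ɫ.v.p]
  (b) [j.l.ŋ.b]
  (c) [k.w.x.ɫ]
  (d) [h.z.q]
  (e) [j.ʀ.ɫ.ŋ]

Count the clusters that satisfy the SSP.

2

(a) 4-6-4-1 → violates
(b) 8-6-5-2 → obeys
(c) 1-8-3-6 → violates
(d) 3-4-1 → violates
(e) 8-7-6-5 → obeys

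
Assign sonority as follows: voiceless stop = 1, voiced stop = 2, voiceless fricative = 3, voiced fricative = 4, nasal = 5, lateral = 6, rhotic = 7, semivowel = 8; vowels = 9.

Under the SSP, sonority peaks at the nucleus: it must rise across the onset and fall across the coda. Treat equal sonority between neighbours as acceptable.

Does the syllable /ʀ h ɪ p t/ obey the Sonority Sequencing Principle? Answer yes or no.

Onset: /ʀ/ is a rhotic (sonority 7), /h/ is a voiceless fricative (sonority 3); then the nucleus /ɪ/ (sonority 9).
Onset profile 7-3-9 — does not rise throughout.
Coda: /p/ is a voiceless stop (sonority 1), /t/ is a voiceless stop (sonority 1).
Coda profile 9-1-1 — falls from the nucleus.

no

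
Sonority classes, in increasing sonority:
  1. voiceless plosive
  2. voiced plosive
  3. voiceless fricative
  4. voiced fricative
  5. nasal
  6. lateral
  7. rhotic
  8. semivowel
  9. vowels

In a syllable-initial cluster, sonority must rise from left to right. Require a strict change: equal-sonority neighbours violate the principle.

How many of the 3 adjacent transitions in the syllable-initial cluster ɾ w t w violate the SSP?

1

/ɾ/: rhotic = 7.
/w/: semivowel = 8.
/t/: voiceless plosive = 1.
/w/: semivowel = 8.
/ɾ/→/w/: 7→8 (rises) — ok.
/w/→/t/: 8→1 (does not rise) — violation.
/t/→/w/: 1→8 (rises) — ok.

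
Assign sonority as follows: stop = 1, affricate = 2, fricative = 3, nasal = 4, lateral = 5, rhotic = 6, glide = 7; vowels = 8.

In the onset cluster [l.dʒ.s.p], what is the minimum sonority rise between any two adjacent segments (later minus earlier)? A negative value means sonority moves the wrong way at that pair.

/l/ is a lateral (sonority 5).
/dʒ/ is an affricate (sonority 2).
/s/ is a fricative (sonority 3).
/p/ is a stop (sonority 1).
/l/→/dʒ/: change -3.
/dʒ/→/s/: change +1.
/s/→/p/: change -2.
Minimum = -3.

-3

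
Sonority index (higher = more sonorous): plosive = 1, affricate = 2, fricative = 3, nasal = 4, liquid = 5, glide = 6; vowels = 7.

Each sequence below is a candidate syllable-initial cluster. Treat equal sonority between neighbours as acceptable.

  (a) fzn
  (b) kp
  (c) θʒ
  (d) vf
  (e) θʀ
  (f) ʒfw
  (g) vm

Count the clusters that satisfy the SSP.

7

(a) fzn: profile 3-3-4 — obeys.
(b) kp: profile 1-1 — obeys.
(c) θʒ: profile 3-3 — obeys.
(d) vf: profile 3-3 — obeys.
(e) θʀ: profile 3-5 — obeys.
(f) ʒfw: profile 3-3-6 — obeys.
(g) vm: profile 3-4 — obeys.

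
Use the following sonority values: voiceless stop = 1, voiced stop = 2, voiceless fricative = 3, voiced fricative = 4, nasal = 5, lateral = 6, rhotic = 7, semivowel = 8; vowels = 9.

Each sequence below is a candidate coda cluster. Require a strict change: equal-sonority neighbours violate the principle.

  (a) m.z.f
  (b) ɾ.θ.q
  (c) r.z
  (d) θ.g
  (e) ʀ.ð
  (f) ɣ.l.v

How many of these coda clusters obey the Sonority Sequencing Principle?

5

(a) m.z.f: profile 5-4-3 — obeys.
(b) ɾ.θ.q: profile 7-3-1 — obeys.
(c) r.z: profile 7-4 — obeys.
(d) θ.g: profile 3-2 — obeys.
(e) ʀ.ð: profile 7-4 — obeys.
(f) ɣ.l.v: profile 4-6-4 — violates.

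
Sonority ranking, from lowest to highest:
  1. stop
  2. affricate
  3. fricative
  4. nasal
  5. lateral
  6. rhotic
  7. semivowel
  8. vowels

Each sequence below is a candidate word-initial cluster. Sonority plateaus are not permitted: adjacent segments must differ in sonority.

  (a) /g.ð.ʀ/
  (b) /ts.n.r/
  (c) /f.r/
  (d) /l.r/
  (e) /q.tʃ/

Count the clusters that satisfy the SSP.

(a) 1-3-6 → obeys
(b) 2-4-6 → obeys
(c) 3-6 → obeys
(d) 5-6 → obeys
(e) 1-2 → obeys

5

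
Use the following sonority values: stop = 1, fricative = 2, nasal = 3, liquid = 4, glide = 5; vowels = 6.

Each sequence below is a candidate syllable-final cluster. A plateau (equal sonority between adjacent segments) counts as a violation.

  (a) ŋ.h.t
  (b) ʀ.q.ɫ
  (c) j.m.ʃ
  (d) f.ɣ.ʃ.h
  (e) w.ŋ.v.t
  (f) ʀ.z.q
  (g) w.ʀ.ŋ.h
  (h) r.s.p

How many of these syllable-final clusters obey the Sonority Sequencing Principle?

6

(a) 3-2-1 → obeys
(b) 4-1-4 → violates
(c) 5-3-2 → obeys
(d) 2-2-2-2 → violates
(e) 5-3-2-1 → obeys
(f) 4-2-1 → obeys
(g) 5-4-3-2 → obeys
(h) 4-2-1 → obeys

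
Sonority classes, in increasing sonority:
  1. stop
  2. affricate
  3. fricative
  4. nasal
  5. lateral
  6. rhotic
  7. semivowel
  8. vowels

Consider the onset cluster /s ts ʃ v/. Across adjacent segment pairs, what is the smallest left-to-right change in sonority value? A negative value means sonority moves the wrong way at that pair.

/s/ — fricative, sonority 3.
/ts/ — affricate, sonority 2.
/ʃ/ — fricative, sonority 3.
/v/ — fricative, sonority 3.
/s/→/ts/: change -1.
/ts/→/ʃ/: change +1.
/ʃ/→/v/: change +0.
Minimum = -1.

-1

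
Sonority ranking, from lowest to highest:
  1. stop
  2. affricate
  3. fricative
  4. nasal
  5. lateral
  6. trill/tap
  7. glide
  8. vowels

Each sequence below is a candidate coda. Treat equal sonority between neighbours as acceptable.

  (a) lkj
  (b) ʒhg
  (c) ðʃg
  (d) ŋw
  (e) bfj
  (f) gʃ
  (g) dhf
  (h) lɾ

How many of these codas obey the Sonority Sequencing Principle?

2

(a) sonority 5-1-7: ill-formed.
(b) sonority 3-3-1: well-formed.
(c) sonority 3-3-1: well-formed.
(d) sonority 4-7: ill-formed.
(e) sonority 1-3-7: ill-formed.
(f) sonority 1-3: ill-formed.
(g) sonority 1-3-3: ill-formed.
(h) sonority 5-6: ill-formed.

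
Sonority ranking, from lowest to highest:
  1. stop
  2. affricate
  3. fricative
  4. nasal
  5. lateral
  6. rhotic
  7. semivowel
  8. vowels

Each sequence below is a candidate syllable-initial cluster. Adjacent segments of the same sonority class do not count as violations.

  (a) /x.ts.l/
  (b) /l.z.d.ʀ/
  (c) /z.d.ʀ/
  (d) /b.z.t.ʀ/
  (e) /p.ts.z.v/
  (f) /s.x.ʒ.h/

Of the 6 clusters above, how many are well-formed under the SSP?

(a) /x.ts.l/: profile 3-2-5 — violates.
(b) /l.z.d.ʀ/: profile 5-3-1-6 — violates.
(c) /z.d.ʀ/: profile 3-1-6 — violates.
(d) /b.z.t.ʀ/: profile 1-3-1-6 — violates.
(e) /p.ts.z.v/: profile 1-2-3-3 — obeys.
(f) /s.x.ʒ.h/: profile 3-3-3-3 — obeys.

2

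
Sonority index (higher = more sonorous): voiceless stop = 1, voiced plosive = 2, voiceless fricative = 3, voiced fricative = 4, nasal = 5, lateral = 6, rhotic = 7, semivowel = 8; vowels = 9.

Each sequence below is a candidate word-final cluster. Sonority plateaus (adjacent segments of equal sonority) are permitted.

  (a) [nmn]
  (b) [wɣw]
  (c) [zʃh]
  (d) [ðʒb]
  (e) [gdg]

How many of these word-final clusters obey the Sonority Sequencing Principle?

4

(a) [nmn]: profile 5-5-5 — obeys.
(b) [wɣw]: profile 8-4-8 — violates.
(c) [zʃh]: profile 4-3-3 — obeys.
(d) [ðʒb]: profile 4-4-2 — obeys.
(e) [gdg]: profile 2-2-2 — obeys.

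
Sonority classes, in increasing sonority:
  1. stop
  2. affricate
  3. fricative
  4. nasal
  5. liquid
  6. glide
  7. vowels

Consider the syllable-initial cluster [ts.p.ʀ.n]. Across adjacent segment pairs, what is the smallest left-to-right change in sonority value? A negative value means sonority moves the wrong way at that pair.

/ts/ is an affricate (sonority 2).
/p/ is a stop (sonority 1).
/ʀ/ is a liquid (sonority 5).
/n/ is a nasal (sonority 4).
/ts/→/p/: change -1.
/p/→/ʀ/: change +4.
/ʀ/→/n/: change -1.
Minimum = -1.

-1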